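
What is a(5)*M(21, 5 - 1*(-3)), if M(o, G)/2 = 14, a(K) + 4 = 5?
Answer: 28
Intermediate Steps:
a(K) = 1 (a(K) = -4 + 5 = 1)
M(o, G) = 28 (M(o, G) = 2*14 = 28)
a(5)*M(21, 5 - 1*(-3)) = 1*28 = 28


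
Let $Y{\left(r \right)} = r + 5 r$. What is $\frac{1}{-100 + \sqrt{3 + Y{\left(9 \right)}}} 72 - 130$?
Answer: $- \frac{1299790}{9943} - \frac{72 \sqrt{57}}{9943} \approx -130.78$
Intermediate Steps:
$Y{\left(r \right)} = 6 r$
$\frac{1}{-100 + \sqrt{3 + Y{\left(9 \right)}}} 72 - 130 = \frac{1}{-100 + \sqrt{3 + 6 \cdot 9}} \cdot 72 - 130 = \frac{1}{-100 + \sqrt{3 + 54}} \cdot 72 - 130 = \frac{1}{-100 + \sqrt{57}} \cdot 72 - 130 = \frac{72}{-100 + \sqrt{57}} - 130 = -130 + \frac{72}{-100 + \sqrt{57}}$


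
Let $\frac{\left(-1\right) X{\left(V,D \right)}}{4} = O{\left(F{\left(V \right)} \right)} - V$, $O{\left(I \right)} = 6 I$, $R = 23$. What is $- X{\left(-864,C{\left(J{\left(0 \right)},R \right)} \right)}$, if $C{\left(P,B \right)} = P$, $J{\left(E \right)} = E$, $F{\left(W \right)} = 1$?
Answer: $3480$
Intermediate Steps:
$X{\left(V,D \right)} = -24 + 4 V$ ($X{\left(V,D \right)} = - 4 \left(6 \cdot 1 - V\right) = - 4 \left(6 - V\right) = -24 + 4 V$)
$- X{\left(-864,C{\left(J{\left(0 \right)},R \right)} \right)} = - (-24 + 4 \left(-864\right)) = - (-24 - 3456) = \left(-1\right) \left(-3480\right) = 3480$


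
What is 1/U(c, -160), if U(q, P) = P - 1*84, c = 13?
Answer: -1/244 ≈ -0.0040984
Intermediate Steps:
U(q, P) = -84 + P (U(q, P) = P - 84 = -84 + P)
1/U(c, -160) = 1/(-84 - 160) = 1/(-244) = -1/244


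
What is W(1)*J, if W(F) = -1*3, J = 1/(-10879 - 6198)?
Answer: 3/17077 ≈ 0.00017567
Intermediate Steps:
J = -1/17077 (J = 1/(-17077) = -1/17077 ≈ -5.8558e-5)
W(F) = -3
W(1)*J = -3*(-1/17077) = 3/17077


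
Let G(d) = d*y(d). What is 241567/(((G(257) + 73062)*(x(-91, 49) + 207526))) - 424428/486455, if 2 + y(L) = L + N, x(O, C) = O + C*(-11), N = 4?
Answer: -2452139317207403/2810528203514000 ≈ -0.87248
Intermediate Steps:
x(O, C) = O - 11*C
y(L) = 2 + L (y(L) = -2 + (L + 4) = -2 + (4 + L) = 2 + L)
G(d) = d*(2 + d)
241567/(((G(257) + 73062)*(x(-91, 49) + 207526))) - 424428/486455 = 241567/(((257*(2 + 257) + 73062)*((-91 - 11*49) + 207526))) - 424428/486455 = 241567/(((257*259 + 73062)*((-91 - 539) + 207526))) - 424428*1/486455 = 241567/(((66563 + 73062)*(-630 + 207526))) - 424428/486455 = 241567/((139625*206896)) - 424428/486455 = 241567/28887854000 - 424428/486455 = -2452139317207403/2810528203514000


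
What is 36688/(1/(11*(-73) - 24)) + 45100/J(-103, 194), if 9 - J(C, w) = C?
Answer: -849536053/28 ≈ -3.0341e+7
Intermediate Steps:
J(C, w) = 9 - C
36688/(1/(11*(-73) - 24)) + 45100/J(-103, 194) = 36688/(1/(11*(-73) - 24)) + 45100/(9 - 1*(-103)) = 36688/(1/(-803 - 24)) + 45100/(9 + 103) = 36688/(1/(-827)) + 45100/112 = 36688/(-1/827) + 45100*(1/112) = 36688*(-827) + 11275/28 = -30340976 + 11275/28 = -849536053/28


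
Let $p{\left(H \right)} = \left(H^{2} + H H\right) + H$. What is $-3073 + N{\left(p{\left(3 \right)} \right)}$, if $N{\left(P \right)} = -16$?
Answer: $-3089$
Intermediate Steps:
$p{\left(H \right)} = H + 2 H^{2}$ ($p{\left(H \right)} = \left(H^{2} + H^{2}\right) + H = 2 H^{2} + H = H + 2 H^{2}$)
$-3073 + N{\left(p{\left(3 \right)} \right)} = -3073 - 16 = -3089$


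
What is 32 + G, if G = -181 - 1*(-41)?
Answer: -108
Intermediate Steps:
G = -140 (G = -181 + 41 = -140)
32 + G = 32 - 140 = -108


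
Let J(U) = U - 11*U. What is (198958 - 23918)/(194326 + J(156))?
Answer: 87520/96383 ≈ 0.90804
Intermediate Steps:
J(U) = -10*U
(198958 - 23918)/(194326 + J(156)) = (198958 - 23918)/(194326 - 10*156) = 175040/(194326 - 1560) = 175040/192766 = 175040*(1/192766) = 87520/96383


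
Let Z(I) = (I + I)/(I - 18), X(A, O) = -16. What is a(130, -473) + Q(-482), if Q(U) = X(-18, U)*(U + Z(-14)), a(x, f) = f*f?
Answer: 231427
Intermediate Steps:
a(x, f) = f**2
Z(I) = 2*I/(-18 + I) (Z(I) = (2*I)/(-18 + I) = 2*I/(-18 + I))
Q(U) = -14 - 16*U (Q(U) = -16*(U + 2*(-14)/(-18 - 14)) = -16*(U + 2*(-14)/(-32)) = -16*(U + 2*(-14)*(-1/32)) = -16*(U + 7/8) = -16*(7/8 + U) = -14 - 16*U)
a(130, -473) + Q(-482) = (-473)**2 + (-14 - 16*(-482)) = 223729 + (-14 + 7712) = 223729 + 7698 = 231427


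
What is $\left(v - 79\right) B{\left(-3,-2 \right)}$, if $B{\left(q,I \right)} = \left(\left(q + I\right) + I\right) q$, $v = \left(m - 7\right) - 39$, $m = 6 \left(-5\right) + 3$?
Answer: $-3192$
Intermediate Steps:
$m = -27$ ($m = -30 + 3 = -27$)
$v = -73$ ($v = \left(-27 - 7\right) - 39 = -34 - 39 = -73$)
$B{\left(q,I \right)} = q \left(q + 2 I\right)$ ($B{\left(q,I \right)} = \left(\left(I + q\right) + I\right) q = \left(q + 2 I\right) q = q \left(q + 2 I\right)$)
$\left(v - 79\right) B{\left(-3,-2 \right)} = \left(-73 - 79\right) \left(- 3 \left(-3 + 2 \left(-2\right)\right)\right) = - 152 \left(- 3 \left(-3 - 4\right)\right) = - 152 \left(\left(-3\right) \left(-7\right)\right) = \left(-152\right) 21 = -3192$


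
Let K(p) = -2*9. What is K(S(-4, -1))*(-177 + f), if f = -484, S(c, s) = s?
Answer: 11898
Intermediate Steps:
K(p) = -18
K(S(-4, -1))*(-177 + f) = -18*(-177 - 484) = -18*(-661) = 11898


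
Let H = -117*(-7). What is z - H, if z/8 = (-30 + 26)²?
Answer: -691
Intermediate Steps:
H = 819
z = 128 (z = 8*(-30 + 26)² = 8*(-4)² = 8*16 = 128)
z - H = 128 - 1*819 = 128 - 819 = -691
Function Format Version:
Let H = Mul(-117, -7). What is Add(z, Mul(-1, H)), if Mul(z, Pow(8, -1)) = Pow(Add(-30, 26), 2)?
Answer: -691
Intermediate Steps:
H = 819
z = 128 (z = Mul(8, Pow(Add(-30, 26), 2)) = Mul(8, Pow(-4, 2)) = Mul(8, 16) = 128)
Add(z, Mul(-1, H)) = Add(128, Mul(-1, 819)) = Add(128, -819) = -691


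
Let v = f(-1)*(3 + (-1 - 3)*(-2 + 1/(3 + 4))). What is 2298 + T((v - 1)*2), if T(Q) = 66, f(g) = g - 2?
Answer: 2364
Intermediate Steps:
f(g) = -2 + g
v = -219/7 (v = (-2 - 1)*(3 + (-1 - 3)*(-2 + 1/(3 + 4))) = -3*(3 - 4*(-2 + 1/7)) = -3*(3 - 4*(-13/7)) = -3*(3 + 52/7) = -3*73/7 = -219/7 ≈ -31.286)
2298 + T((v - 1)*2) = 2298 + 66 = 2364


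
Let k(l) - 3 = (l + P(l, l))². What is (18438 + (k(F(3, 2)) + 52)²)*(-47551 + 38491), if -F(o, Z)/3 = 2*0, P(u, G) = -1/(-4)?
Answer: -12449094585/64 ≈ -1.9452e+8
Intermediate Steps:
P(u, G) = ¼ (P(u, G) = -1*(-¼) = ¼)
F(o, Z) = 0 (F(o, Z) = -6*0 = -3*0 = 0)
k(l) = 3 + (¼ + l)² (k(l) = 3 + (l + ¼)² = 3 + (¼ + l)²)
(18438 + (k(F(3, 2)) + 52)²)*(-47551 + 38491) = (18438 + ((3 + (1 + 4*0)²/16) + 52)²)*(-47551 + 38491) = (18438 + ((3 + (1 + 0)²/16) + 52)²)*(-9060) = (18438 + ((3 + (1/16)*1²) + 52)²)*(-9060) = (18438 + ((3 + (1/16)*1) + 52)²)*(-9060) = (18438 + ((3 + 1/16) + 52)²)*(-9060) = (18438 + (49/16 + 52)²)*(-9060) = (18438 + (881/16)²)*(-9060) = (18438 + 776161/256)*(-9060) = (5496289/256)*(-9060) = -12449094585/64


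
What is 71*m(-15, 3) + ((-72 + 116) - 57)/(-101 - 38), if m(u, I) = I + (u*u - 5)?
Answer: 2200800/139 ≈ 15833.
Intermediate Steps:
m(u, I) = -5 + I + u**2 (m(u, I) = I + (u**2 - 5) = I + (-5 + u**2) = -5 + I + u**2)
71*m(-15, 3) + ((-72 + 116) - 57)/(-101 - 38) = 71*(-5 + 3 + (-15)**2) + ((-72 + 116) - 57)/(-101 - 38) = 71*(-5 + 3 + 225) + (44 - 57)/(-139) = 71*223 - 13*(-1/139) = 15833 + 13/139 = 2200800/139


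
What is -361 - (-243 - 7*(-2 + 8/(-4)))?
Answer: -146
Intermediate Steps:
-361 - (-243 - 7*(-2 + 8/(-4))) = -361 - (-243 - 7*(-2 + 8*(-1/4))) = -361 - (-243 - 7*(-2 - 2)) = -361 - (-243 - 7*(-4)) = -361 - (-243 - 1*(-28)) = -361 - (-243 + 28) = -361 - 1*(-215) = -361 + 215 = -146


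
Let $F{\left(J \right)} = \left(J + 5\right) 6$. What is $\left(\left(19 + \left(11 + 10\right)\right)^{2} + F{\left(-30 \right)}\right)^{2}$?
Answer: $2102500$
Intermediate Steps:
$F{\left(J \right)} = 30 + 6 J$ ($F{\left(J \right)} = \left(5 + J\right) 6 = 30 + 6 J$)
$\left(\left(19 + \left(11 + 10\right)\right)^{2} + F{\left(-30 \right)}\right)^{2} = \left(\left(19 + \left(11 + 10\right)\right)^{2} + \left(30 + 6 \left(-30\right)\right)\right)^{2} = \left(\left(19 + 21\right)^{2} + \left(30 - 180\right)\right)^{2} = \left(40^{2} - 150\right)^{2} = \left(1600 - 150\right)^{2} = 1450^{2} = 2102500$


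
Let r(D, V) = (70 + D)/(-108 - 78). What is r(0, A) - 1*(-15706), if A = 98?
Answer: 1460623/93 ≈ 15706.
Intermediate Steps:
r(D, V) = -35/93 - D/186 (r(D, V) = (70 + D)/(-186) = (70 + D)*(-1/186) = -35/93 - D/186)
r(0, A) - 1*(-15706) = (-35/93 - 1/186*0) - 1*(-15706) = (-35/93 + 0) + 15706 = -35/93 + 15706 = 1460623/93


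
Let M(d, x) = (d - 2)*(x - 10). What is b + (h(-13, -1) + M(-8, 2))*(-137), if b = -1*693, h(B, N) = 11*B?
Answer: 7938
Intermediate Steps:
M(d, x) = (-10 + x)*(-2 + d) (M(d, x) = (-2 + d)*(-10 + x) = (-10 + x)*(-2 + d))
b = -693
b + (h(-13, -1) + M(-8, 2))*(-137) = -693 + (11*(-13) + (20 - 10*(-8) - 2*2 - 8*2))*(-137) = -693 + (-143 + (20 + 80 - 4 - 16))*(-137) = -693 + (-143 + 80)*(-137) = -693 - 63*(-137) = -693 + 8631 = 7938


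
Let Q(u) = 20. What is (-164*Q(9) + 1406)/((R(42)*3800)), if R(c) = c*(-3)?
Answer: 937/239400 ≈ 0.0039140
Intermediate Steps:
R(c) = -3*c
(-164*Q(9) + 1406)/((R(42)*3800)) = (-164*20 + 1406)/((-3*42*3800)) = (-3280 + 1406)/((-126*3800)) = -1874/(-478800) = -1874*(-1/478800) = 937/239400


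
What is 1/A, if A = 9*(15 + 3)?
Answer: 1/162 ≈ 0.0061728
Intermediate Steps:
A = 162 (A = 9*18 = 162)
1/A = 1/162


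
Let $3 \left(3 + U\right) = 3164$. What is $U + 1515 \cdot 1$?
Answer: $\frac{7700}{3} \approx 2566.7$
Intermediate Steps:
$U = \frac{3155}{3}$ ($U = -3 + \frac{1}{3} \cdot 3164 = -3 + \frac{3164}{3} = \frac{3155}{3} \approx 1051.7$)
$U + 1515 \cdot 1 = \frac{3155}{3} + 1515 \cdot 1 = \frac{3155}{3} + 1515 = \frac{7700}{3}$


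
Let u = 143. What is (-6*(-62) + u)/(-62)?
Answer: -515/62 ≈ -8.3065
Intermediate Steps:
(-6*(-62) + u)/(-62) = (-6*(-62) + 143)/(-62) = -(372 + 143)/62 = -1/62*515 = -515/62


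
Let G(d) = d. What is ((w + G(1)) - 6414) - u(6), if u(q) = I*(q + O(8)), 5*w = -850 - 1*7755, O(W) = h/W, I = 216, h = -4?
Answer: -9322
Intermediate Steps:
O(W) = -4/W
w = -1721 (w = (-850 - 1*7755)/5 = (-850 - 7755)/5 = (1/5)*(-8605) = -1721)
u(q) = -108 + 216*q (u(q) = 216*(q - 4/8) = 216*(q - 4*1/8) = 216*(q - 1/2) = 216*(-1/2 + q) = -108 + 216*q)
((w + G(1)) - 6414) - u(6) = ((-1721 + 1) - 6414) - (-108 + 216*6) = (-1720 - 6414) - (-108 + 1296) = -8134 - 1*1188 = -8134 - 1188 = -9322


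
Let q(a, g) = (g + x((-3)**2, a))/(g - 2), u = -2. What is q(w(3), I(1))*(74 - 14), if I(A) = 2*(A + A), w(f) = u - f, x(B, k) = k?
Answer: -30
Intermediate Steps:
w(f) = -2 - f
I(A) = 4*A (I(A) = 2*(2*A) = 4*A)
q(a, g) = (a + g)/(-2 + g) (q(a, g) = (g + a)/(g - 2) = (a + g)/(-2 + g))
q(w(3), I(1))*(74 - 14) = (((-2 - 1*3) + 4*1)/(-2 + 4*1))*(74 - 14) = (((-2 - 3) + 4)/(-2 + 4))*60 = ((-5 + 4)/2)*60 = ((1/2)*(-1))*60 = -1/2*60 = -30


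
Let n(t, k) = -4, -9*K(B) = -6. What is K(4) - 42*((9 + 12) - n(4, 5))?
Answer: -3148/3 ≈ -1049.3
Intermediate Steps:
K(B) = ⅔ (K(B) = -⅑*(-6) = ⅔)
K(4) - 42*((9 + 12) - n(4, 5)) = ⅔ - 42*((9 + 12) - 1*(-4)) = ⅔ - 42*(21 + 4) = ⅔ - 42*25 = ⅔ - 1050 = -3148/3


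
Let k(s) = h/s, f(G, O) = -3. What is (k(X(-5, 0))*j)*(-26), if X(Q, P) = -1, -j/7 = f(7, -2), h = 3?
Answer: 1638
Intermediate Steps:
j = 21 (j = -7*(-3) = 21)
k(s) = 3/s
(k(X(-5, 0))*j)*(-26) = ((3/(-1))*21)*(-26) = ((3*(-1))*21)*(-26) = -3*21*(-26) = -63*(-26) = 1638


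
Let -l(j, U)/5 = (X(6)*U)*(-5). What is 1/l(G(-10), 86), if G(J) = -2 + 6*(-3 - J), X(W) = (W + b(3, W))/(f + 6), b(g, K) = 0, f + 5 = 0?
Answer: 1/12900 ≈ 7.7519e-5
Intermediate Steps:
f = -5 (f = -5 + 0 = -5)
X(W) = W (X(W) = (W + 0)/(-5 + 6) = W/1 = W*1 = W)
G(J) = -20 - 6*J (G(J) = -2 + (-18 - 6*J) = -20 - 6*J)
l(j, U) = 150*U (l(j, U) = -5*6*U*(-5) = -(-150)*U = 150*U)
1/l(G(-10), 86) = 1/(150*86) = 1/12900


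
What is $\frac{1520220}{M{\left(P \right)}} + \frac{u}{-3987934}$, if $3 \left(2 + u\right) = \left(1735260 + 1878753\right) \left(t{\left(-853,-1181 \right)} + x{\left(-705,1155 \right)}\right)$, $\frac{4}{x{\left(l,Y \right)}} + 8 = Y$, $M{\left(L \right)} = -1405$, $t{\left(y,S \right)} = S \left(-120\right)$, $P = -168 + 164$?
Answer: $- \frac{28208461943872771}{642669521869} \approx -43893.0$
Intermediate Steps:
$P = -4$
$t{\left(y,S \right)} = - 120 S$
$x{\left(l,Y \right)} = \frac{4}{-8 + Y}$
$u = \frac{195822697132030}{1147}$ ($u = -2 + \frac{\left(1735260 + 1878753\right) \left(\left(-120\right) \left(-1181\right) + \frac{4}{-8 + 1155}\right)}{3} = -2 + \frac{3614013 \left(141720 + \frac{4}{1147}\right)}{3} = -2 + \frac{3614013 \cdot \frac{162552844}{1147}}{3} = -2 + \frac{1}{3} \cdot \frac{587468091402972}{1147} = -2 + \frac{195822697134324}{1147} = \frac{195822697132030}{1147} \approx 1.7073 \cdot 10^{11}$)
$\frac{1520220}{M{\left(P \right)}} + \frac{u}{-3987934} = \frac{1520220}{-1405} + \frac{195822697132030}{1147 \left(-3987934\right)} = 1520220 \left(- \frac{1}{1405}\right) + \frac{195822697132030}{1147} \left(- \frac{1}{3987934}\right) = - \frac{304044}{281} - \frac{97911348566015}{2287080149} = - \frac{28208461943872771}{642669521869}$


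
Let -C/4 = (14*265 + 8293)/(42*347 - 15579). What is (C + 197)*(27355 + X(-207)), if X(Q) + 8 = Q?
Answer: 445090572/67 ≈ 6.6431e+6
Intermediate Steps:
X(Q) = -8 + Q
C = 16004/335 (C = -4*(14*265 + 8293)/(42*347 - 15579) = -4*(3710 + 8293)/(14574 - 15579) = -48012/(-1005) = -48012*(-1)/1005 = -4*(-4001/335) = 16004/335 ≈ 47.773)
(C + 197)*(27355 + X(-207)) = (16004/335 + 197)*(27355 + (-8 - 207)) = 81999*(27355 - 215)/335 = (81999/335)*27140 = 445090572/67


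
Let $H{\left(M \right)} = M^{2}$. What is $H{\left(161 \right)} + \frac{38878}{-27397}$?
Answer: $\frac{710118759}{27397} \approx 25920.0$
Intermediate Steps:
$H{\left(161 \right)} + \frac{38878}{-27397} = 161^{2} + \frac{38878}{-27397} = 25921 + 38878 \left(- \frac{1}{27397}\right) = 25921 - \frac{38878}{27397} = \frac{710118759}{27397}$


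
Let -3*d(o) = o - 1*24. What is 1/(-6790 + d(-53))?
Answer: -3/20293 ≈ -0.00014783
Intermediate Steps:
d(o) = 8 - o/3 (d(o) = -(o - 1*24)/3 = -(o - 24)/3 = -(-24 + o)/3 = 8 - o/3)
1/(-6790 + d(-53)) = 1/(-6790 + (8 - 1/3*(-53))) = 1/(-6790 + (8 + 53/3)) = 1/(-6790 + 77/3) = 1/(-20293/3) = -3/20293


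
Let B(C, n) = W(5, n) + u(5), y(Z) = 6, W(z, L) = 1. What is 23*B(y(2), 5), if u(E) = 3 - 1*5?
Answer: -23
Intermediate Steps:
u(E) = -2 (u(E) = 3 - 5 = -2)
B(C, n) = -1 (B(C, n) = 1 - 2 = -1)
23*B(y(2), 5) = 23*(-1) = -23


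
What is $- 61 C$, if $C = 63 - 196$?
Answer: $8113$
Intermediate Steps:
$C = -133$
$- 61 C = \left(-61\right) \left(-133\right) = 8113$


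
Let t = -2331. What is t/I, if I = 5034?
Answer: -777/1678 ≈ -0.46305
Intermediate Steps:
t/I = -2331/5034 = -2331*1/5034 = -777/1678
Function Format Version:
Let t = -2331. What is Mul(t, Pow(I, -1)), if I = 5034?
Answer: Rational(-777, 1678) ≈ -0.46305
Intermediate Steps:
Mul(t, Pow(I, -1)) = Mul(-2331, Pow(5034, -1)) = Mul(-2331, Rational(1, 5034)) = Rational(-777, 1678)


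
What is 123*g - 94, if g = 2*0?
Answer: -94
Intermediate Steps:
g = 0
123*g - 94 = 123*0 - 94 = 0 - 94 = -94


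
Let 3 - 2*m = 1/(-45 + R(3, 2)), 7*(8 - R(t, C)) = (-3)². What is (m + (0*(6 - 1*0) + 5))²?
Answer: 12187081/287296 ≈ 42.420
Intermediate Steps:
R(t, C) = 47/7 (R(t, C) = 8 - ⅐*(-3)² = 8 - ⅐*9 = 8 - 9/7 = 47/7)
m = 811/536 (m = 3/2 - 1/(2*(-45 + 47/7)) = 3/2 - 1/(2*(-268/7)) = 3/2 - ½*(-7/268) = 3/2 + 7/536 = 811/536 ≈ 1.5131)
(m + (0*(6 - 1*0) + 5))² = (811/536 + (0*(6 - 1*0) + 5))² = (811/536 + (0*(6 + 0) + 5))² = (811/536 + (0*6 + 5))² = (811/536 + (0 + 5))² = (811/536 + 5)² = (3491/536)² = 12187081/287296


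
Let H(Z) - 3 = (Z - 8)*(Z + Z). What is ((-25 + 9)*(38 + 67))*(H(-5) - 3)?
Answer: -218400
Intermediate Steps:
H(Z) = 3 + 2*Z*(-8 + Z) (H(Z) = 3 + (Z - 8)*(Z + Z) = 3 + (-8 + Z)*(2*Z) = 3 + 2*Z*(-8 + Z))
((-25 + 9)*(38 + 67))*(H(-5) - 3) = ((-25 + 9)*(38 + 67))*((3 - 16*(-5) + 2*(-5)**2) - 3) = (-16*105)*((3 + 80 + 2*25) - 3) = -1680*((3 + 80 + 50) - 3) = -1680*(133 - 3) = -1680*130 = -218400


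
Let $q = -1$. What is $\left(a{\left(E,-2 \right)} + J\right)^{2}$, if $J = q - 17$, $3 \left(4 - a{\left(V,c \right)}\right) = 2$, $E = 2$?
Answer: $\frac{1936}{9} \approx 215.11$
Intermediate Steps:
$a{\left(V,c \right)} = \frac{10}{3}$ ($a{\left(V,c \right)} = 4 - \frac{2}{3} = \frac{10}{3}$)
$J = -18$ ($J = -1 - 17 = -18$)
$\left(a{\left(E,-2 \right)} + J\right)^{2} = \left(\frac{10}{3} - 18\right)^{2} = \left(- \frac{44}{3}\right)^{2} = \frac{1936}{9}$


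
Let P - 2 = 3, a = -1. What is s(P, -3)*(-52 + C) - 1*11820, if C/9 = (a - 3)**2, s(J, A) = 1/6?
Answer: -35414/3 ≈ -11805.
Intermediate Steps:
P = 5 (P = 2 + 3 = 5)
s(J, A) = 1/6
C = 144 (C = 9*(-1 - 3)**2 = 9*(-4)**2 = 9*16 = 144)
s(P, -3)*(-52 + C) - 1*11820 = (-52 + 144)/6 - 1*11820 = (1/6)*92 - 11820 = 46/3 - 11820 = -35414/3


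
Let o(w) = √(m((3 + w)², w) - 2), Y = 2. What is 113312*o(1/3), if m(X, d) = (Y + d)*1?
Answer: 113312*√3/3 ≈ 65421.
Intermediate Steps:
m(X, d) = 2 + d (m(X, d) = (2 + d)*1 = 2 + d)
o(w) = √w (o(w) = √((2 + w) - 2) = √w)
113312*o(1/3) = 113312*√(1/3) = 113312*√(⅓) = 113312*(√3/3) = 113312*√3/3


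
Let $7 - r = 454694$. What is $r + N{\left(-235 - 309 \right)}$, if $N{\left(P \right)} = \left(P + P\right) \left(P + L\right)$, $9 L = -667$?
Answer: $\frac{1960361}{9} \approx 2.1782 \cdot 10^{5}$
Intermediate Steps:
$L = - \frac{667}{9}$ ($L = \frac{1}{9} \left(-667\right) = - \frac{667}{9} \approx -74.111$)
$N{\left(P \right)} = 2 P \left(- \frac{667}{9} + P\right)$ ($N{\left(P \right)} = \left(P + P\right) \left(P - \frac{667}{9}\right) = 2 P \left(- \frac{667}{9} + P\right)$)
$r = -454687$ ($r = 7 - 454694 = -454687$)
$r + N{\left(-235 - 309 \right)} = -454687 + \frac{2 \left(-235 - 309\right) \left(-667 + 9 \left(-235 - 309\right)\right)}{9} = -454687 + \frac{2}{9} \left(-544\right) \left(-667 + 9 \left(-544\right)\right) = -454687 + \frac{2}{9} \left(-544\right) \left(-667 - 4896\right) = -454687 + \frac{2}{9} \left(-544\right) \left(-5563\right) = -454687 + \frac{6052544}{9} = \frac{1960361}{9}$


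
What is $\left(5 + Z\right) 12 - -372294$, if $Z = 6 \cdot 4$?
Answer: $372642$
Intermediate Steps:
$Z = 24$
$\left(5 + Z\right) 12 - -372294 = \left(5 + 24\right) 12 - -372294 = 29 \cdot 12 + 372294 = 348 + 372294 = 372642$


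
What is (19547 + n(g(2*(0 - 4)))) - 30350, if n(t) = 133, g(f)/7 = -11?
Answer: -10670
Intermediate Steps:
g(f) = -77 (g(f) = 7*(-11) = -77)
(19547 + n(g(2*(0 - 4)))) - 30350 = (19547 + 133) - 30350 = 19680 - 30350 = -10670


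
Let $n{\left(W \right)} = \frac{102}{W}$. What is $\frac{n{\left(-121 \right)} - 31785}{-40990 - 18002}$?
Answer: $\frac{1282029}{2379344} \approx 0.53882$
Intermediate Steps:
$\frac{n{\left(-121 \right)} - 31785}{-40990 - 18002} = \frac{\frac{102}{-121} - 31785}{-40990 - 18002} = \frac{102 \left(- \frac{1}{121}\right) - 31785}{-58992} = \left(- \frac{102}{121} - 31785\right) \left(- \frac{1}{58992}\right) = \left(- \frac{3846087}{121}\right) \left(- \frac{1}{58992}\right) = \frac{1282029}{2379344}$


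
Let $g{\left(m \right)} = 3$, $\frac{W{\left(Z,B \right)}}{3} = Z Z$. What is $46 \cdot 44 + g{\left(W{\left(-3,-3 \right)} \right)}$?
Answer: $2027$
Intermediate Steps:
$W{\left(Z,B \right)} = 3 Z^{2}$ ($W{\left(Z,B \right)} = 3 Z Z = 3 Z^{2}$)
$46 \cdot 44 + g{\left(W{\left(-3,-3 \right)} \right)} = 46 \cdot 44 + 3 = 2024 + 3 = 2027$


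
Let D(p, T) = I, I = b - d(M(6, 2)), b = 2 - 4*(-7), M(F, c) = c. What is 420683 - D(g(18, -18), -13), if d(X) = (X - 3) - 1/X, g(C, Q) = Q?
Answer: 841303/2 ≈ 4.2065e+5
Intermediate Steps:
d(X) = -3 + X - 1/X (d(X) = (-3 + X) - 1/X = -3 + X - 1/X)
b = 30 (b = 2 + 28 = 30)
I = 63/2 (I = 30 - (-3 + 2 - 1/2) = 30 - (-3 + 2 - 1*½) = 30 - (-3 + 2 - ½) = 30 - 1*(-3/2) = 30 + 3/2 = 63/2 ≈ 31.500)
D(p, T) = 63/2
420683 - D(g(18, -18), -13) = 420683 - 1*63/2 = 420683 - 63/2 = 841303/2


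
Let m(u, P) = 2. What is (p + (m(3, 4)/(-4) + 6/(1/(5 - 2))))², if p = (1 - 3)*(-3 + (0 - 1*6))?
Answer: 5041/4 ≈ 1260.3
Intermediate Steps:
p = 18 (p = -2*(-3 + (0 - 6)) = -2*(-3 - 6) = -2*(-9) = 18)
(p + (m(3, 4)/(-4) + 6/(1/(5 - 2))))² = (18 + (2/(-4) + 6/(1/(5 - 2))))² = (18 + (2*(-¼) + 6/(1/3)))² = (18 + (-½ + 6/(⅓)))² = (18 + (-½ + 6*3))² = (18 + (-½ + 18))² = (18 + 35/2)² = (71/2)² = 5041/4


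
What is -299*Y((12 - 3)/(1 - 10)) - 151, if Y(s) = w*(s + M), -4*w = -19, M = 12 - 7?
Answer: -5832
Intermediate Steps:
M = 5
w = 19/4 (w = -1/4*(-19) = 19/4 ≈ 4.7500)
Y(s) = 95/4 + 19*s/4 (Y(s) = 19*(s + 5)/4 = 19*(5 + s)/4 = 95/4 + 19*s/4)
-299*Y((12 - 3)/(1 - 10)) - 151 = -299*(95/4 + 19*((12 - 3)/(1 - 10))/4) - 151 = -299*(95/4 + 19*(9/(-9))/4) - 151 = -299*(95/4 + 19*(9*(-1/9))/4) - 151 = -299*(95/4 + (19/4)*(-1)) - 151 = -299*(95/4 - 19/4) - 151 = -299*19 - 151 = -5681 - 151 = -5832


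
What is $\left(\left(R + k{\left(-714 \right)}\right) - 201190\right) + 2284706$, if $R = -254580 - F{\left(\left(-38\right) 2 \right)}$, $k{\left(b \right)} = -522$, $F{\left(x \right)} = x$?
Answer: $1828490$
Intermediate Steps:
$R = -254504$ ($R = -254580 - \left(-38\right) 2 = -254580 - -76 = -254580 + 76 = -254504$)
$\left(\left(R + k{\left(-714 \right)}\right) - 201190\right) + 2284706 = \left(\left(-254504 - 522\right) - 201190\right) + 2284706 = \left(-255026 - 201190\right) + 2284706 = -456216 + 2284706 = 1828490$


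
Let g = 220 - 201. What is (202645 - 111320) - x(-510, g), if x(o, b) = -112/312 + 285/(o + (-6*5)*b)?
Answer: 85480783/936 ≈ 91326.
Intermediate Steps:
g = 19
x(o, b) = -14/39 + 285/(o - 30*b) (x(o, b) = -112*1/312 + 285/(o - 30*b) = -14/39 + 285/(o - 30*b))
(202645 - 111320) - x(-510, g) = (202645 - 111320) - (-11115 - 420*19 + 14*(-510))/(39*(-1*(-510) + 30*19)) = 91325 - (-11115 - 7980 - 7140)/(39*(510 + 570)) = 91325 - (-26235)/(39*1080) = 91325 - 1*(-583/936) = 91325 + 583/936 = 85480783/936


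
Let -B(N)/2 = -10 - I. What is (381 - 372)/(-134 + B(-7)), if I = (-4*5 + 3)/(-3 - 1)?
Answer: -18/211 ≈ -0.085308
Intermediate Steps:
I = 17/4 (I = (-20 + 3)/(-4) = -17*(-1/4) = 17/4 ≈ 4.2500)
B(N) = 57/2 (B(N) = -2*(-10 - 1*17/4) = -2*(-10 - 17/4) = -2*(-57/4) = 57/2)
(381 - 372)/(-134 + B(-7)) = (381 - 372)/(-134 + 57/2) = 9/(-211/2) = 9*(-2/211) = -18/211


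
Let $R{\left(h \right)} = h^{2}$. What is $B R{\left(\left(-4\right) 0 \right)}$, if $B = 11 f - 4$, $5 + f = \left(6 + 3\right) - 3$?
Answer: $0$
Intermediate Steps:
$f = 1$ ($f = -5 + \left(\left(6 + 3\right) - 3\right) = -5 + \left(9 - 3\right) = -5 + 6 = 1$)
$B = 7$ ($B = 11 \cdot 1 - 4 = 11 - 4 = 7$)
$B R{\left(\left(-4\right) 0 \right)} = 7 \left(\left(-4\right) 0\right)^{2} = 7 \cdot 0^{2} = 7 \cdot 0 = 0$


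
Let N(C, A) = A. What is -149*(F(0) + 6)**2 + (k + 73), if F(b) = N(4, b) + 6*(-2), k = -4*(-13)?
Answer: -5239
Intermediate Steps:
k = 52
F(b) = -12 + b (F(b) = b + 6*(-2) = b - 12 = -12 + b)
-149*(F(0) + 6)**2 + (k + 73) = -149*((-12 + 0) + 6)**2 + (52 + 73) = -149*(-12 + 6)**2 + 125 = -149*(-6)**2 + 125 = -149*36 + 125 = -5364 + 125 = -5239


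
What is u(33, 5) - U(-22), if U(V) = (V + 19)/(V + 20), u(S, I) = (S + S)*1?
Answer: 129/2 ≈ 64.500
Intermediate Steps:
u(S, I) = 2*S (u(S, I) = (2*S)*1 = 2*S)
U(V) = (19 + V)/(20 + V)
u(33, 5) - U(-22) = 2*33 - (19 - 22)/(20 - 22) = 66 - (-3)/(-2) = 66 - (-1)*(-3)/2 = 66 - 1*3/2 = 66 - 3/2 = 129/2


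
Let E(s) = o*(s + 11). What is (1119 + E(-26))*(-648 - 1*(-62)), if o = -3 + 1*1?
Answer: -673314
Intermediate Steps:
o = -2 (o = -3 + 1 = -2)
E(s) = -22 - 2*s (E(s) = -2*(s + 11) = -2*(11 + s) = -22 - 2*s)
(1119 + E(-26))*(-648 - 1*(-62)) = (1119 + (-22 - 2*(-26)))*(-648 - 1*(-62)) = (1119 + (-22 + 52))*(-648 + 62) = (1119 + 30)*(-586) = 1149*(-586) = -673314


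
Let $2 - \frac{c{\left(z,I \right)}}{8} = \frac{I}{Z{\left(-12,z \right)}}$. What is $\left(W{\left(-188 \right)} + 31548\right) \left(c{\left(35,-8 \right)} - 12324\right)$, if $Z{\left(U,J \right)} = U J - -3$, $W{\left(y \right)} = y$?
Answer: $- \frac{160955200000}{417} \approx -3.8598 \cdot 10^{8}$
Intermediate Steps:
$Z{\left(U,J \right)} = 3 + J U$ ($Z{\left(U,J \right)} = J U + 3 = 3 + J U$)
$c{\left(z,I \right)} = 16 - \frac{8 I}{3 - 12 z}$ ($c{\left(z,I \right)} = 16 - 8 \frac{I}{3 + z \left(-12\right)} = 16 - 8 \frac{I}{3 - 12 z} = 16 - \frac{8 I}{3 - 12 z}$)
$\left(W{\left(-188 \right)} + 31548\right) \left(c{\left(35,-8 \right)} - 12324\right) = \left(-188 + 31548\right) \left(\frac{8 \left(6 - -8 - 840\right)}{3 \left(1 - 140\right)} - 12324\right) = 31360 \left(\frac{8 \left(6 + 8 - 840\right)}{3 \left(1 - 140\right)} - 12324\right) = 31360 \left(\frac{8}{3} \frac{1}{-139} \left(-826\right) - 12324\right) = 31360 \left(\frac{8}{3} \left(- \frac{1}{139}\right) \left(-826\right) - 12324\right) = 31360 \left(\frac{6608}{417} - 12324\right) = 31360 \left(- \frac{5132500}{417}\right) = - \frac{160955200000}{417}$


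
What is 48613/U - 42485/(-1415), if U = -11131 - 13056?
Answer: 191759460/6844921 ≈ 28.015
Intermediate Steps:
U = -24187
48613/U - 42485/(-1415) = 48613/(-24187) - 42485/(-1415) = 48613*(-1/24187) - 42485*(-1/1415) = -48613/24187 + 8497/283 = 191759460/6844921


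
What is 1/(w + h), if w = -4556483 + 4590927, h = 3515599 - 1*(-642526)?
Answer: 1/4192569 ≈ 2.3852e-7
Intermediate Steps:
h = 4158125 (h = 3515599 + 642526 = 4158125)
w = 34444
1/(w + h) = 1/(34444 + 4158125) = 1/4192569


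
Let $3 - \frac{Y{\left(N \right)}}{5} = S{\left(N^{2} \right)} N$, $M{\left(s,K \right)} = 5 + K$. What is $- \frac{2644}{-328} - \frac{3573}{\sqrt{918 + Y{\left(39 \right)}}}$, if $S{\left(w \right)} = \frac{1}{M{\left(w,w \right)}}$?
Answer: $\frac{661}{82} - \frac{1191 \sqrt{2172357138}}{474521} \approx -108.92$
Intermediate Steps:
$S{\left(w \right)} = \frac{1}{5 + w}$
$Y{\left(N \right)} = 15 - \frac{5 N}{5 + N^{2}}$ ($Y{\left(N \right)} = 15 - 5 \frac{N}{5 + N^{2}} = 15 - \frac{5 N}{5 + N^{2}}$)
$- \frac{2644}{-328} - \frac{3573}{\sqrt{918 + Y{\left(39 \right)}}} = - \frac{2644}{-328} - \frac{3573}{\sqrt{918 + \frac{5 \left(15 - 39 + 3 \cdot 39^{2}\right)}{5 + 39^{2}}}} = \left(-2644\right) \left(- \frac{1}{328}\right) - \frac{3573}{\sqrt{918 + \frac{5 \left(15 - 39 + 3 \cdot 1521\right)}{5 + 1521}}} = \frac{661}{82} - \frac{3573}{\sqrt{918 + \frac{5 \left(15 - 39 + 4563\right)}{1526}}} = \frac{661}{82} - \frac{3573}{\sqrt{918 + 5 \cdot \frac{1}{1526} \cdot 4539}} = \frac{661}{82} - \frac{3573}{\sqrt{918 + \frac{22695}{1526}}} = \frac{661}{82} - \frac{3573}{\sqrt{\frac{1423563}{1526}}} = \frac{661}{82} - \frac{3573}{\frac{1}{1526} \sqrt{2172357138}} = \frac{661}{82} - 3573 \frac{\sqrt{2172357138}}{1423563} = \frac{661}{82} - \frac{1191 \sqrt{2172357138}}{474521}$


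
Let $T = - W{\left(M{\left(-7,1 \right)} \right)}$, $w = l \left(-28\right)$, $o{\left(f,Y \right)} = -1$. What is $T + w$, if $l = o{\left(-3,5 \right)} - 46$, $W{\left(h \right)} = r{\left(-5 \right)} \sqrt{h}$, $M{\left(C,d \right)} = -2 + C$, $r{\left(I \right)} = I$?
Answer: $1316 + 15 i \approx 1316.0 + 15.0 i$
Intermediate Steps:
$W{\left(h \right)} = - 5 \sqrt{h}$
$l = -47$ ($l = -1 - 46 = -47$)
$w = 1316$ ($w = \left(-47\right) \left(-28\right) = 1316$)
$T = 15 i$ ($T = - \left(-5\right) \sqrt{-2 - 7} = - \left(-5\right) \sqrt{-9} = - \left(-5\right) 3 i = - \left(-15\right) i = 15 i \approx 15.0 i$)
$T + w = 15 i + 1316 = 1316 + 15 i$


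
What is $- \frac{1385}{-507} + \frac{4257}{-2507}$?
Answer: $\frac{1313896}{1271049} \approx 1.0337$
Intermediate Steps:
$- \frac{1385}{-507} + \frac{4257}{-2507} = \left(-1385\right) \left(- \frac{1}{507}\right) + 4257 \left(- \frac{1}{2507}\right) = \frac{1385}{507} - \frac{4257}{2507} = \frac{1313896}{1271049}$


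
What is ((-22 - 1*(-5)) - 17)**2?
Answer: 1156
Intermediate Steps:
((-22 - 1*(-5)) - 17)**2 = ((-22 + 5) - 17)**2 = (-17 - 17)**2 = (-34)**2 = 1156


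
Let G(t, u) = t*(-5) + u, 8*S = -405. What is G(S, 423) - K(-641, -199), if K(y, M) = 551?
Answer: 1001/8 ≈ 125.13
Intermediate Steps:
S = -405/8 (S = (⅛)*(-405) = -405/8 ≈ -50.625)
G(t, u) = u - 5*t (G(t, u) = -5*t + u = u - 5*t)
G(S, 423) - K(-641, -199) = (423 - 5*(-405/8)) - 1*551 = (423 + 2025/8) - 551 = 5409/8 - 551 = 1001/8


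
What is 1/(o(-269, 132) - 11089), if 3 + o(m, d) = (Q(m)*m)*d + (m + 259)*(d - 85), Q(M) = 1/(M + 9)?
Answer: -65/742653 ≈ -8.7524e-5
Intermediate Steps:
Q(M) = 1/(9 + M)
o(m, d) = -3 + (-85 + d)*(259 + m) + d*m/(9 + m) (o(m, d) = -3 + ((m/(9 + m))*d + (m + 259)*(d - 85)) = -3 + ((m/(9 + m))*d + (259 + m)*(-85 + d)) = -3 + (d*m/(9 + m) + (-85 + d)*(259 + m)) = -3 + ((-85 + d)*(259 + m) + d*m/(9 + m)) = -3 + (-85 + d)*(259 + m) + d*m/(9 + m))
1/(o(-269, 132) - 11089) = 1/((132*(-269) + (9 - 269)*(-22018 - 85*(-269) + 259*132 + 132*(-269)))/(9 - 269) - 11089) = 1/((-35508 - 260*(-22018 + 22865 + 34188 - 35508))/(-260) - 11089) = 1/(-(-35508 - 260*(-473))/260 - 11089) = 1/(-(-35508 + 122980)/260 - 11089) = 1/(-1/260*87472 - 11089) = 1/(-21868/65 - 11089) = 1/(-742653/65) = -65/742653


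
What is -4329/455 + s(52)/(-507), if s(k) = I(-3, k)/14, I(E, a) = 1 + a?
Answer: -337927/35490 ≈ -9.5218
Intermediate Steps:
s(k) = 1/14 + k/14 (s(k) = (1 + k)/14 = (1 + k)*(1/14) = 1/14 + k/14)
-4329/455 + s(52)/(-507) = -4329/455 + (1/14 + (1/14)*52)/(-507) = -4329*1/455 + (1/14 + 26/7)*(-1/507) = -333/35 + (53/14)*(-1/507) = -333/35 - 53/7098 = -337927/35490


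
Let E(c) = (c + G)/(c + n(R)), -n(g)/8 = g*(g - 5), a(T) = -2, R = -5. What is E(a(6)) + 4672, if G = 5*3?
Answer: 1878131/402 ≈ 4672.0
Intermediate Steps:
n(g) = -8*g*(-5 + g) (n(g) = -8*g*(g - 5) = -8*g*(-5 + g))
G = 15
E(c) = (15 + c)/(-400 + c) (E(c) = (c + 15)/(c + 8*(-5)*(5 - 1*(-5))) = (15 + c)/(c + 8*(-5)*(5 + 5)) = (15 + c)/(c + 8*(-5)*10) = (15 + c)/(c - 400) = (15 + c)/(-400 + c))
E(a(6)) + 4672 = (15 - 2)/(-400 - 2) + 4672 = 13/(-402) + 4672 = -1/402*13 + 4672 = -13/402 + 4672 = 1878131/402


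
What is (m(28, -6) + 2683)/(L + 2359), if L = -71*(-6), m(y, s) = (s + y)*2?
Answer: 2727/2785 ≈ 0.97917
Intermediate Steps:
m(y, s) = 2*s + 2*y
L = 426
(m(28, -6) + 2683)/(L + 2359) = ((2*(-6) + 2*28) + 2683)/(426 + 2359) = ((-12 + 56) + 2683)/2785 = (44 + 2683)*(1/2785) = 2727*(1/2785) = 2727/2785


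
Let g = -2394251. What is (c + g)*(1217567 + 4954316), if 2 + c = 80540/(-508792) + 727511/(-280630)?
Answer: -131868969221941235609396/8923893685 ≈ -1.4777e+13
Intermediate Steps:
c = -42394894677/8923893685 (c = -2 + (80540/(-508792) + 727511/(-280630)) = -2 + (80540*(-1/508792) + 727511*(-1/280630)) = -2 + (-20135/127198 - 727511/280630) = -2 - 24547107307/8923893685 = -42394894677/8923893685 ≈ -4.7507)
(c + g)*(1217567 + 4954316) = (-42394894677/8923893685 - 2394251)*(1217567 + 4954316) = -21366083774099612/8923893685*6171883 = -131868969221941235609396/8923893685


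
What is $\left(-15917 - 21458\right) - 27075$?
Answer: $-64450$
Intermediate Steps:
$\left(-15917 - 21458\right) - 27075 = -37375 - 27075 = -64450$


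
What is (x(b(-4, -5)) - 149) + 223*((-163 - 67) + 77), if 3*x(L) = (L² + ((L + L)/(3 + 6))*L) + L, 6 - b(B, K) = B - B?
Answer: -102754/3 ≈ -34251.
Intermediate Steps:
b(B, K) = 6 (b(B, K) = 6 - (B - B) = 6 - 1*0 = 6 + 0 = 6)
x(L) = L/3 + 11*L²/27 (x(L) = ((L² + ((L + L)/(3 + 6))*L) + L)/3 = ((L² + ((2*L)/9)*L) + L)/3 = ((L² + ((2*L)*(⅑))*L) + L)/3 = ((L² + (2*L/9)*L) + L)/3 = ((L² + 2*L²/9) + L)/3 = (11*L²/9 + L)/3 = (L + 11*L²/9)/3 = L/3 + 11*L²/27)
(x(b(-4, -5)) - 149) + 223*((-163 - 67) + 77) = ((1/27)*6*(9 + 11*6) - 149) + 223*((-163 - 67) + 77) = ((1/27)*6*(9 + 66) - 149) + 223*(-230 + 77) = ((1/27)*6*75 - 149) + 223*(-153) = (50/3 - 149) - 34119 = -397/3 - 34119 = -102754/3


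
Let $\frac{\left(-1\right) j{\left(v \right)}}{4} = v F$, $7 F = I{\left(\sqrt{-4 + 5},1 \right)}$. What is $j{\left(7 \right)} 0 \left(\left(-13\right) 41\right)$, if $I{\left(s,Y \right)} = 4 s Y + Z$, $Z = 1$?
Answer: $0$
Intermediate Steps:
$I{\left(s,Y \right)} = 1 + 4 Y s$ ($I{\left(s,Y \right)} = 4 s Y + 1 = 4 Y s + 1 = 1 + 4 Y s$)
$F = \frac{5}{7}$ ($F = \frac{1 + 4 \cdot 1 \sqrt{-4 + 5}}{7} = \frac{1 + 4 \cdot 1 \sqrt{1}}{7} = \frac{1 + 4 \cdot 1 \cdot 1}{7} = \frac{1 + 4}{7} = \frac{1}{7} \cdot 5 = \frac{5}{7} \approx 0.71429$)
$j{\left(v \right)} = - \frac{20 v}{7}$ ($j{\left(v \right)} = - 4 v \frac{5}{7} = - 4 \frac{5 v}{7} = - \frac{20 v}{7}$)
$j{\left(7 \right)} 0 \left(\left(-13\right) 41\right) = \left(- \frac{20}{7}\right) 7 \cdot 0 \left(\left(-13\right) 41\right) = - 20 \cdot 0 \left(-533\right) = \left(-20\right) 0 = 0$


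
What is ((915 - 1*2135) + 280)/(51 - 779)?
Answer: 235/182 ≈ 1.2912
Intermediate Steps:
((915 - 1*2135) + 280)/(51 - 779) = ((915 - 2135) + 280)/(-728) = (-1220 + 280)*(-1/728) = -940*(-1/728) = 235/182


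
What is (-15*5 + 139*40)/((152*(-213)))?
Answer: -5485/32376 ≈ -0.16942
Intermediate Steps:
(-15*5 + 139*40)/((152*(-213))) = (-75 + 5560)/(-32376) = 5485*(-1/32376) = -5485/32376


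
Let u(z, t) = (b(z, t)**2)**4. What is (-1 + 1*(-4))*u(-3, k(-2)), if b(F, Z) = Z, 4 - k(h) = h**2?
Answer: 0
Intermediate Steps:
k(h) = 4 - h**2
u(z, t) = t**8 (u(z, t) = (t**2)**4 = t**8)
(-1 + 1*(-4))*u(-3, k(-2)) = (-1 + 1*(-4))*(4 - 1*(-2)**2)**8 = (-1 - 4)*(4 - 1*4)**8 = -5*(4 - 4)**8 = -5*0**8 = -5*0 = 0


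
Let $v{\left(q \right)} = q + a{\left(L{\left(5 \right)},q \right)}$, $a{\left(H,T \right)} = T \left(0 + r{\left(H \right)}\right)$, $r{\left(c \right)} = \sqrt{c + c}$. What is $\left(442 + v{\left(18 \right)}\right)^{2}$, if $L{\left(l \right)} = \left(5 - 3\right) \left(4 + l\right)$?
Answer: $322624$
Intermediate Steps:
$r{\left(c \right)} = \sqrt{2} \sqrt{c}$ ($r{\left(c \right)} = \sqrt{2 c} = \sqrt{2} \sqrt{c}$)
$L{\left(l \right)} = 8 + 2 l$ ($L{\left(l \right)} = 2 \left(4 + l\right) = 8 + 2 l$)
$a{\left(H,T \right)} = T \sqrt{2} \sqrt{H}$ ($a{\left(H,T \right)} = T \left(0 + \sqrt{2} \sqrt{H}\right) = T \sqrt{2} \sqrt{H}$)
$v{\left(q \right)} = 7 q$ ($v{\left(q \right)} = q + q \sqrt{2} \sqrt{8 + 2 \cdot 5} = q + q \sqrt{2} \sqrt{8 + 10} = q + q \sqrt{2} \sqrt{18} = q + q \sqrt{2} \cdot 3 \sqrt{2} = q + 6 q = 7 q$)
$\left(442 + v{\left(18 \right)}\right)^{2} = \left(442 + 7 \cdot 18\right)^{2} = \left(442 + 126\right)^{2} = 568^{2} = 322624$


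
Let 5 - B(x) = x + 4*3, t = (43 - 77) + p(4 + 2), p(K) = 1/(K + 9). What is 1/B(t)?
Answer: 15/404 ≈ 0.037129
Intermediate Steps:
p(K) = 1/(9 + K)
t = -509/15 (t = (43 - 77) + 1/(9 + (4 + 2)) = -34 + 1/(9 + 6) = -34 + 1/15 = -509/15 ≈ -33.933)
B(x) = -7 - x (B(x) = 5 - (x + 4*3) = 5 - (x + 12) = 5 - (12 + x) = 5 + (-12 - x) = -7 - x)
1/B(t) = 1/(-7 - 1*(-509/15)) = 1/(-7 + 509/15) = 1/(404/15) = 15/404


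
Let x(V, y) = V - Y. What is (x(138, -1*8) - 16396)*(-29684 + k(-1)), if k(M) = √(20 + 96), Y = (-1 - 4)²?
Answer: 483344572 - 32566*√29 ≈ 4.8317e+8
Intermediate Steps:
Y = 25 (Y = (-5)² = 25)
x(V, y) = -25 + V (x(V, y) = V - 1*25 = V - 25 = -25 + V)
k(M) = 2*√29 (k(M) = √116 = 2*√29)
(x(138, -1*8) - 16396)*(-29684 + k(-1)) = ((-25 + 138) - 16396)*(-29684 + 2*√29) = (113 - 16396)*(-29684 + 2*√29) = -16283*(-29684 + 2*√29) = 483344572 - 32566*√29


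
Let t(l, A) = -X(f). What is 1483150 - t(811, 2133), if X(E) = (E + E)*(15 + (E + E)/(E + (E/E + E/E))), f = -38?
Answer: 13336646/9 ≈ 1.4819e+6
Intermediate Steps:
X(E) = 2*E*(15 + 2*E/(2 + E)) (X(E) = (2*E)*(15 + (2*E)/(E + (1 + 1))) = (2*E)*(15 + (2*E)/(E + 2)) = (2*E)*(15 + (2*E)/(2 + E)) = (2*E)*(15 + 2*E/(2 + E)) = 2*E*(15 + 2*E/(2 + E)))
t(l, A) = 11704/9 (t(l, A) = -2*(-38)*(30 + 17*(-38))/(2 - 38) = -2*(-38)*(30 - 646)/(-36) = -2*(-38)*(-1)*(-616)/36 = -1*(-11704/9) = 11704/9)
1483150 - t(811, 2133) = 1483150 - 1*11704/9 = 1483150 - 11704/9 = 13336646/9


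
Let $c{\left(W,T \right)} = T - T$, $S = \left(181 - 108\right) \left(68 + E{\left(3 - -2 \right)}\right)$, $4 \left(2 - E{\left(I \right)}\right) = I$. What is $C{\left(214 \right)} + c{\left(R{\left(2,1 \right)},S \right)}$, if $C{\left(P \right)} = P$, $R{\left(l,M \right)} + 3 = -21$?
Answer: $214$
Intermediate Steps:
$E{\left(I \right)} = 2 - \frac{I}{4}$
$R{\left(l,M \right)} = -24$ ($R{\left(l,M \right)} = -3 - 21 = -24$)
$S = \frac{20075}{4}$ ($S = \left(181 - 108\right) \left(68 + \left(2 - \frac{3 - -2}{4}\right)\right) = 73 \left(68 + \left(2 - \frac{3 + 2}{4}\right)\right) = 73 \left(68 + \left(2 - \frac{5}{4}\right)\right) = 73 \left(68 + \frac{3}{4}\right) = 73 \cdot \frac{275}{4} = \frac{20075}{4} \approx 5018.8$)
$c{\left(W,T \right)} = 0$
$C{\left(214 \right)} + c{\left(R{\left(2,1 \right)},S \right)} = 214 + 0 = 214$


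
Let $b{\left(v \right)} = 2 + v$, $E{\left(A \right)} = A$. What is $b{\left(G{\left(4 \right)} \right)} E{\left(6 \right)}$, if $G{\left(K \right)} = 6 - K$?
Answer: $24$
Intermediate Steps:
$b{\left(G{\left(4 \right)} \right)} E{\left(6 \right)} = \left(2 + \left(6 - 4\right)\right) 6 = \left(2 + 2\right) 6 = 4 \cdot 6 = 24$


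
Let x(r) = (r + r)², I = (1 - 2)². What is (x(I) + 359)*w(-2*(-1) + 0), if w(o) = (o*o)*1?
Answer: 1452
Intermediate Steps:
w(o) = o² (w(o) = o²*1 = o²)
I = 1 (I = (-1)² = 1)
x(r) = 4*r² (x(r) = (2*r)² = 4*r²)
(x(I) + 359)*w(-2*(-1) + 0) = (4*1² + 359)*(-2*(-1) + 0)² = (4*1 + 359)*(2 + 0)² = (4 + 359)*2² = 363*4 = 1452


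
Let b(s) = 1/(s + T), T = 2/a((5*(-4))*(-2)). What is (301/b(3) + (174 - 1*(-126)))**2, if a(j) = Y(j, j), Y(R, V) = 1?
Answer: 3258025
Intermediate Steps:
a(j) = 1
T = 2 (T = 2/1 = 2*1 = 2)
b(s) = 1/(2 + s) (b(s) = 1/(s + 2) = 1/(2 + s))
(301/b(3) + (174 - 1*(-126)))**2 = (301/(1/(2 + 3)) + (174 - 1*(-126)))**2 = (301/(1/5) + (174 + 126))**2 = (301/(1/5) + 300)**2 = (301*5 + 300)**2 = (1505 + 300)**2 = 1805**2 = 3258025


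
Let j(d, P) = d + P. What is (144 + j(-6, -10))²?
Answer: 16384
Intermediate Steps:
j(d, P) = P + d
(144 + j(-6, -10))² = (144 + (-10 - 6))² = (144 - 16)² = 128² = 16384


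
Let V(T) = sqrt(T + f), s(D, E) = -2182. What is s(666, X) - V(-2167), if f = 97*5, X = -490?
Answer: -2182 - 29*I*sqrt(2) ≈ -2182.0 - 41.012*I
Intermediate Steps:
f = 485
V(T) = sqrt(485 + T) (V(T) = sqrt(T + 485) = sqrt(485 + T))
s(666, X) - V(-2167) = -2182 - sqrt(485 - 2167) = -2182 - sqrt(-1682) = -2182 - 29*I*sqrt(2)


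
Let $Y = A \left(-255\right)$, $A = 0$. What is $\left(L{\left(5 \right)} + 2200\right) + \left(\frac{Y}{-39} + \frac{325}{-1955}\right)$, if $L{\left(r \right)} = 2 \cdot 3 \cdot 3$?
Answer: $\frac{867173}{391} \approx 2217.8$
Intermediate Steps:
$L{\left(r \right)} = 18$ ($L{\left(r \right)} = 6 \cdot 3 = 18$)
$Y = 0$ ($Y = 0 \left(-255\right) = 0$)
$\left(L{\left(5 \right)} + 2200\right) + \left(\frac{Y}{-39} + \frac{325}{-1955}\right) = \left(18 + 2200\right) + \left(\frac{0}{-39} + \frac{325}{-1955}\right) = 2218 + \left(0 \left(- \frac{1}{39}\right) + 325 \left(- \frac{1}{1955}\right)\right) = 2218 + \left(0 - \frac{65}{391}\right) = 2218 - \frac{65}{391} = \frac{867173}{391}$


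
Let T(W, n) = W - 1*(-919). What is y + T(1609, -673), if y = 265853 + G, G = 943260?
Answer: 1211641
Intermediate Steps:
T(W, n) = 919 + W (T(W, n) = W + 919 = 919 + W)
y = 1209113 (y = 265853 + 943260 = 1209113)
y + T(1609, -673) = 1209113 + (919 + 1609) = 1209113 + 2528 = 1211641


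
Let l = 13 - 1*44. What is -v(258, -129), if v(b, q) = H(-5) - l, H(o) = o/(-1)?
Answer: -36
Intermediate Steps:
l = -31 (l = 13 - 44 = -31)
H(o) = -o (H(o) = o*(-1) = -o)
v(b, q) = 36 (v(b, q) = -1*(-5) - 1*(-31) = 5 + 31 = 36)
-v(258, -129) = -1*36 = -36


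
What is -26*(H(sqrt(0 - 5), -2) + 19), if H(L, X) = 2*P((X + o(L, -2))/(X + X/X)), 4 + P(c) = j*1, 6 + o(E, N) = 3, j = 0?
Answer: -286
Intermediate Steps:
o(E, N) = -3 (o(E, N) = -6 + 3 = -3)
P(c) = -4 (P(c) = -4 + 0*1 = -4 + 0 = -4)
H(L, X) = -8 (H(L, X) = 2*(-4) = -8)
-26*(H(sqrt(0 - 5), -2) + 19) = -26*(-8 + 19) = -26*11 = -286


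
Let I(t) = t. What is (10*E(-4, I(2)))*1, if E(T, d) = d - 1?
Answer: 10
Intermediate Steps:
E(T, d) = -1 + d
(10*E(-4, I(2)))*1 = (10*(-1 + 2))*1 = (10*1)*1 = 10*1 = 10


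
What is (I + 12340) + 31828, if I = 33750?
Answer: 77918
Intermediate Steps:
(I + 12340) + 31828 = (33750 + 12340) + 31828 = 46090 + 31828 = 77918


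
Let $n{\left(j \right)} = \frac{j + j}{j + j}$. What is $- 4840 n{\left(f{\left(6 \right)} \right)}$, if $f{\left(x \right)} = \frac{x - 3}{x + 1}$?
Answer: $-4840$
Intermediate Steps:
$f{\left(x \right)} = \frac{-3 + x}{1 + x}$
$n{\left(j \right)} = 1$ ($n{\left(j \right)} = \frac{2 j}{2 j} = 2 j \frac{1}{2 j} = 1$)
$- 4840 n{\left(f{\left(6 \right)} \right)} = \left(-4840\right) 1 = -4840$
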